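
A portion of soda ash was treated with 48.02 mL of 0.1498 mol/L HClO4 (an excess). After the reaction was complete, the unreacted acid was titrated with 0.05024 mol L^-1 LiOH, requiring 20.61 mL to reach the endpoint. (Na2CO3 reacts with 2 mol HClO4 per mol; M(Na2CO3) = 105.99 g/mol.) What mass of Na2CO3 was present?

0.326 g

Total n(HClO4) added = 0.1498 x 0.04802 = 0.007193 mol.
n(LiOH) used = 0.05024 x 0.02061 = 0.001035 mol, which equals the excess n(HClO4).
So n(HClO4) consumed by the sample = 0.007193 - 0.001035 = 0.006158 mol.
n(Na2CO3) = 0.006158 / 2 = 0.003079 mol.
mass = 0.003079 mol x 105.99 g/mol = 0.326 g.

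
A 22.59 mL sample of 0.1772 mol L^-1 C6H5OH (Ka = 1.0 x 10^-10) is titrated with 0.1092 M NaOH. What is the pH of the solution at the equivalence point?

11.41

n(C6H5OH) = 0.1772 x 0.02259 = 0.004003 mol; V(NaOH) at equivalence = 0.004003/0.1092 = 0.03666 L.
At equivalence all the acid is converted to C6H5O-; total volume = 0.02259 + 0.03666 = 0.05925 L, so [C6H5O-] = 0.004003/0.05925 = 0.06756 M.
Kb = Kw/Ka = 1.0e-14 / 1.0 x 10^-10 = 0.000100.
[OH^-] = sqrt(Kb x [C6H5O-]) = sqrt(0.000100 x 0.06756) = 0.00260 M.
pOH = 2.59, so pH = 14.00 - 2.59 = 11.41.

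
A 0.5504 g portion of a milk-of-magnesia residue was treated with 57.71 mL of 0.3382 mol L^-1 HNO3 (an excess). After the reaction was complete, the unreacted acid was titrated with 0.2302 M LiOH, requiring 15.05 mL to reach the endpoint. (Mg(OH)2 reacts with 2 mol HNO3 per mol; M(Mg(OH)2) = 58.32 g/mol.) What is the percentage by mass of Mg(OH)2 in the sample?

Total n(HNO3) added = 0.3382 x 0.05771 = 0.01952 mol.
n(LiOH) used = 0.2302 x 0.01505 = 0.003465 mol, which equals the excess n(HNO3).
So n(HNO3) consumed by the sample = 0.01952 - 0.003465 = 0.01605 mol.
n(Mg(OH)2) = 0.01605 / 2 = 0.008027 mol.
mass Mg(OH)2 = 0.008027 x 58.32 = 0.4681 g, so %Mg(OH)2 = 0.4681/0.5504 x 100 = 85.0%.

85.0%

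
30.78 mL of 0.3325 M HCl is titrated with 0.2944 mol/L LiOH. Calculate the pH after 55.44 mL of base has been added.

12.85

n(acid) = 0.3325 x 0.03078 = 0.01023 mol; n(LiOH) added = 0.2944 x 0.05544 = 0.01632 mol.
Base is in excess by 0.01632 - 0.01023 = 0.006087 mol in a total volume of 0.08622 L.
[OH^-] = 0.006087/0.08622 = 0.07060 M, so pOH = 1.15 and pH = 14.00 - 1.15 = 12.85.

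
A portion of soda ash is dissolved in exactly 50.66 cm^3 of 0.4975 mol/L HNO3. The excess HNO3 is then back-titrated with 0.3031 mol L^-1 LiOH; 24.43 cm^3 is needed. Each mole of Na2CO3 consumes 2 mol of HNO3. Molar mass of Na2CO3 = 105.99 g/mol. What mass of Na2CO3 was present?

Total n(HNO3) added = 0.4975 x 0.05066 = 0.02520 mol.
n(LiOH) used = 0.3031 x 0.02443 = 0.007405 mol, which equals the excess n(HNO3).
So n(HNO3) consumed by the sample = 0.02520 - 0.007405 = 0.01780 mol.
n(Na2CO3) = 0.01780 / 2 = 0.008899 mol.
mass = 0.008899 mol x 105.99 g/mol = 0.943 g.

0.943 g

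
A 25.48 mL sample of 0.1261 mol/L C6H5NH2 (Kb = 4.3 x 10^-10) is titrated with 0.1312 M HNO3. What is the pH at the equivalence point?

2.91

n(C6H5NH2) = 0.1261 x 0.02548 = 0.003213 mol; V(HNO3) at equivalence = 0.003213/0.1312 = 0.02449 L.
At equivalence the base is fully converted to C6H5NH3+; total volume = 0.04997 L, so [C6H5NH3+] = 0.003213/0.04997 = 0.06430 M.
Ka(C6H5NH3+) = Kw/Kb = 1.0e-14 / 4.3 x 10^-10 = 2.33e-5.
[H^+] = sqrt(Ka x [C6H5NH3+]) = sqrt(2.33e-5 x 0.06430) = 0.00122 M.
pH = -log(0.00122) = 2.91.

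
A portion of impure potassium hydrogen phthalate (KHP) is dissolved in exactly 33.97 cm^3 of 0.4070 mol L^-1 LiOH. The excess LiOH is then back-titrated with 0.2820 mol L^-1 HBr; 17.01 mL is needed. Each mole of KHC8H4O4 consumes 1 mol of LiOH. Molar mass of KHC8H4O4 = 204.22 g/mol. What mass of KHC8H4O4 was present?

1.84 g

Total n(LiOH) added = 0.4070 x 0.03397 = 0.01383 mol.
n(HBr) used = 0.2820 x 0.01701 = 0.004797 mol, which equals the excess n(LiOH).
So n(LiOH) consumed by the sample = 0.01383 - 0.004797 = 0.009029 mol.
n(KHC8H4O4) = 0.009029 / 1 = 0.009029 mol.
mass = 0.009029 mol x 204.22 g/mol = 1.84 g.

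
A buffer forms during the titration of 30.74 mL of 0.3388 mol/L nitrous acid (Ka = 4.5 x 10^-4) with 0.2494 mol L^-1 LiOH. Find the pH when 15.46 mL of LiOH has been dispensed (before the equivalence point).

3.12

Initial n(HNO2) = 0.3388 x 0.03074 = 0.01041 mol.
n(LiOH) added = 0.2494 x 0.01546 = 0.003856 mol, converting that many moles of HNO2 to NO2-.
Remaining n(HNO2) = 0.006559 mol; n(NO2-) = 0.003856 mol.
By Henderson-Hasselbalch, pH = pKa + log([A^-]/[HA]) = 3.35 + log(0.003856/0.006559) = 3.35 + (-0.23) = 3.12.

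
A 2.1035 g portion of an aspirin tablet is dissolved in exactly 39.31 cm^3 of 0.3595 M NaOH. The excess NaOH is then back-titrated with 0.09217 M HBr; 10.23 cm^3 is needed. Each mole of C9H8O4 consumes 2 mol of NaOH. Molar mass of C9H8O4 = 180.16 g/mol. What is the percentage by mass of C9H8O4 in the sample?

Total n(NaOH) added = 0.3595 x 0.03931 = 0.01413 mol.
n(HBr) used = 0.09217 x 0.01023 = 0.0009429 mol, which equals the excess n(NaOH).
So n(NaOH) consumed by the sample = 0.01413 - 0.0009429 = 0.01319 mol.
n(C9H8O4) = 0.01319 / 2 = 0.006595 mol.
mass C9H8O4 = 0.006595 x 180.16 = 1.188 g, so %C9H8O4 = 1.188/2.1035 x 100 = 56.5%.

56.5%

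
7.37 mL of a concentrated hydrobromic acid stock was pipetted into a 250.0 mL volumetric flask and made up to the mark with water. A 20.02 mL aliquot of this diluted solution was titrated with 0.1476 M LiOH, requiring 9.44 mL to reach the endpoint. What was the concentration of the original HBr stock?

n(LiOH) = 0.1476 x 0.009440 = 0.001393 mol.
n(HBr) in the aliquot = 0.001393 mol.
[diluted HBr] = 0.001393 / 0.02002 = 0.06960 M.
Dilution factor = 250.0/7.370 = 33.92, so [stock] = 0.06960 x 33.92 = 2.36 M.

2.36 M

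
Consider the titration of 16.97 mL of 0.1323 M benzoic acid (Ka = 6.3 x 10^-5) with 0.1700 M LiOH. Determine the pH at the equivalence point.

8.54

n(C6H5COOH) = 0.1323 x 0.01697 = 0.002245 mol; V(LiOH) at equivalence = 0.002245/0.1700 = 0.01321 L.
At equivalence all the acid is converted to C6H5COO-; total volume = 0.01697 + 0.01321 = 0.03018 L, so [C6H5COO-] = 0.002245/0.03018 = 0.07440 M.
Kb = Kw/Ka = 1.0e-14 / 6.3 x 10^-5 = 1.59e-10.
[OH^-] = sqrt(Kb x [C6H5COO-]) = sqrt(1.59e-10 x 0.07440) = 3.44e-6 M.
pOH = 5.46, so pH = 14.00 - 5.46 = 8.54.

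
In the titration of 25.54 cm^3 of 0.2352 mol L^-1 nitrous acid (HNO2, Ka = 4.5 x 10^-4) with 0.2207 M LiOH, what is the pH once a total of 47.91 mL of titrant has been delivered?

n(acid) = 0.2352 x 0.02554 = 0.006007 mol; n(LiOH) added = 0.2207 x 0.04791 = 0.01057 mol.
Base is in excess by 0.01057 - 0.006007 = 0.004567 mol in a total volume of 0.07345 L.
[OH^-] = 0.004567/0.07345 = 0.06217 M, so pOH = 1.21 and pH = 14.00 - 1.21 = 12.79.

12.79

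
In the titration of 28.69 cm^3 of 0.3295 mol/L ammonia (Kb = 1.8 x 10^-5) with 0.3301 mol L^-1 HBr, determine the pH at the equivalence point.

5.02

n(NH3) = 0.3295 x 0.02869 = 0.009453 mol; V(HBr) at equivalence = 0.009453/0.3301 = 0.02864 L.
At equivalence the base is fully converted to NH4+; total volume = 0.05733 L, so [NH4+] = 0.009453/0.05733 = 0.1649 M.
Ka(NH4+) = Kw/Kb = 1.0e-14 / 1.8 x 10^-5 = 5.56e-10.
[H^+] = sqrt(Ka x [NH4+]) = sqrt(5.56e-10 x 0.1649) = 9.57e-6 M.
pH = -log(9.57e-6) = 5.02.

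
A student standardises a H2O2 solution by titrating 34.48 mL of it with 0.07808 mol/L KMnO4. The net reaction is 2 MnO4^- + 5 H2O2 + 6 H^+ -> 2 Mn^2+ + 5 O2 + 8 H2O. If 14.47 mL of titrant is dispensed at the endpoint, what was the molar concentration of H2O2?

0.0819 M

n(KMnO4) = 0.07808 x 0.01447 = 0.001130 mol.
From the balanced equation, 2 mol KMnO4 reacts with 5 mol H2O2, so n(H2O2) = 0.001130 x 5/2 = 0.002825 mol.
[H2O2] = 0.002825 / 0.03448 L = 0.0819 M.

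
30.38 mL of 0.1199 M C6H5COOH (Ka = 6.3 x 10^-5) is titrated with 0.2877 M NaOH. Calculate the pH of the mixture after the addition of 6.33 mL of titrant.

4.20

Initial n(C6H5COOH) = 0.1199 x 0.03038 = 0.003643 mol.
n(NaOH) added = 0.2877 x 0.006330 = 0.001821 mol, converting that many moles of C6H5COOH to C6H5COO-.
Remaining n(C6H5COOH) = 0.001821 mol; n(C6H5COO-) = 0.001821 mol.
By Henderson-Hasselbalch, pH = pKa + log([A^-]/[HA]) = 4.20 + log(0.001821/0.001821) = 4.20 + (-0.00) = 4.20.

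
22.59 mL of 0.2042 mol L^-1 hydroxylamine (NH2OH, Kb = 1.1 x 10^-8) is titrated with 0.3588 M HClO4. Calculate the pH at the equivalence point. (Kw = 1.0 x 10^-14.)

3.46

n(NH2OH) = 0.2042 x 0.02259 = 0.004613 mol; V(HClO4) at equivalence = 0.004613/0.3588 = 0.01286 L.
At equivalence the base is fully converted to NH3OH+; total volume = 0.03545 L, so [NH3OH+] = 0.004613/0.03545 = 0.1301 M.
Ka(NH3OH+) = Kw/Kb = 1.0e-14 / 1.1 x 10^-8 = 9.09e-7.
[H^+] = sqrt(Ka x [NH3OH+]) = sqrt(9.09e-7 x 0.1301) = 0.000344 M.
pH = -log(0.000344) = 3.46.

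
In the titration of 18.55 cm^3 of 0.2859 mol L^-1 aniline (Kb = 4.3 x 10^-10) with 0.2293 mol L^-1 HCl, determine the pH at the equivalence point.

n(C6H5NH2) = 0.2859 x 0.01855 = 0.005303 mol; V(HCl) at equivalence = 0.005303/0.2293 = 0.02313 L.
At equivalence the base is fully converted to C6H5NH3+; total volume = 0.04168 L, so [C6H5NH3+] = 0.005303/0.04168 = 0.1272 M.
Ka(C6H5NH3+) = Kw/Kb = 1.0e-14 / 4.3 x 10^-10 = 2.33e-5.
[H^+] = sqrt(Ka x [C6H5NH3+]) = sqrt(2.33e-5 x 0.1272) = 0.00172 M.
pH = -log(0.00172) = 2.76.

2.76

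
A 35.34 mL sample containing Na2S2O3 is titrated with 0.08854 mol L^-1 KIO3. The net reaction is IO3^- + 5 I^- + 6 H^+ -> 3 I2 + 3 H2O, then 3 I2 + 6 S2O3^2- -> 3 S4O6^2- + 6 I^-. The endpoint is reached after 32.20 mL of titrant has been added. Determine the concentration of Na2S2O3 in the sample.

n(KIO3) = 0.08854 x 0.03220 = 0.002851 mol.
From the balanced equation, 1 mol KIO3 reacts with 6 mol Na2S2O3, so n(Na2S2O3) = 0.002851 x 6/1 = 0.01711 mol.
[Na2S2O3] = 0.01711 / 0.03534 L = 0.484 M.

0.484 M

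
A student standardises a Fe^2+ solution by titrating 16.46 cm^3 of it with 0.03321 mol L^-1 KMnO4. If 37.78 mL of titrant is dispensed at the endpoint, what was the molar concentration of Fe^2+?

n(KMnO4) = 0.03321 x 0.03778 = 0.001255 mol.
From the balanced equation, 1 mol KMnO4 reacts with 5 mol Fe^2+, so n(Fe^2+) = 0.001255 x 5/1 = 0.006273 mol.
[Fe^2+] = 0.006273 / 0.01646 L = 0.381 M.

0.381 M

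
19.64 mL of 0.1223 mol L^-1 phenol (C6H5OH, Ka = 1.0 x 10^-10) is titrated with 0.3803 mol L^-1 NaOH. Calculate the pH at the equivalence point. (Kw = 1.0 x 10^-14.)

n(C6H5OH) = 0.1223 x 0.01964 = 0.002402 mol; V(NaOH) at equivalence = 0.002402/0.3803 = 0.006316 L.
At equivalence all the acid is converted to C6H5O-; total volume = 0.01964 + 0.006316 = 0.02596 L, so [C6H5O-] = 0.002402/0.02596 = 0.09254 M.
Kb = Kw/Ka = 1.0e-14 / 1.0 x 10^-10 = 0.000100.
[OH^-] = sqrt(Kb x [C6H5O-]) = sqrt(0.000100 x 0.09254) = 0.00304 M.
pOH = 2.52, so pH = 14.00 - 2.52 = 11.48.

11.48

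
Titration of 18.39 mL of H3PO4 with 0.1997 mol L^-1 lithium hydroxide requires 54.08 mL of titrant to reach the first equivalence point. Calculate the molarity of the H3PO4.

n(LiOH) = 0.1997 x 0.05408 = 0.01080 mol.
At the first equivalence point, 1 mol OH^- react per mol H3PO4, so n(H3PO4) = 0.01080 / 1 = 0.01080 mol.
[H3PO4] = 0.01080 / 0.01839 L = 0.587 M.

0.587 M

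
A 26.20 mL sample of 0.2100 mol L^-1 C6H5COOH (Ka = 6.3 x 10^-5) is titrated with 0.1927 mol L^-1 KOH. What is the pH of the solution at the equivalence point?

8.60

n(C6H5COOH) = 0.2100 x 0.02620 = 0.005502 mol; V(KOH) at equivalence = 0.005502/0.1927 = 0.02855 L.
At equivalence all the acid is converted to C6H5COO-; total volume = 0.02620 + 0.02855 = 0.05475 L, so [C6H5COO-] = 0.005502/0.05475 = 0.1005 M.
Kb = Kw/Ka = 1.0e-14 / 6.3 x 10^-5 = 1.59e-10.
[OH^-] = sqrt(Kb x [C6H5COO-]) = sqrt(1.59e-10 x 0.1005) = 3.99e-6 M.
pOH = 5.40, so pH = 14.00 - 5.40 = 8.60.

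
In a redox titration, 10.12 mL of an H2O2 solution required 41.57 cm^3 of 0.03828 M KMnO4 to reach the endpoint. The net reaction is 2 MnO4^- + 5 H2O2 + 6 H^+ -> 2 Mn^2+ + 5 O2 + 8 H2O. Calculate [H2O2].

n(KMnO4) = 0.03828 x 0.04157 = 0.001591 mol.
From the balanced equation, 2 mol KMnO4 reacts with 5 mol H2O2, so n(H2O2) = 0.001591 x 5/2 = 0.003978 mol.
[H2O2] = 0.003978 / 0.01012 L = 0.393 M.

0.393 M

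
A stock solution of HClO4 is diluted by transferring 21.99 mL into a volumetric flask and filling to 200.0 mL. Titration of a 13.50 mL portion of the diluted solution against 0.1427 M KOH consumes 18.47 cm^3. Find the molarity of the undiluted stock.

1.78 M

n(KOH) = 0.1427 x 0.01847 = 0.002636 mol.
n(HClO4) in the aliquot = 0.002636 mol.
[diluted HClO4] = 0.002636 / 0.01350 = 0.1952 M.
Dilution factor = 200.0/21.99 = 9.095, so [stock] = 0.1952 x 9.095 = 1.78 M.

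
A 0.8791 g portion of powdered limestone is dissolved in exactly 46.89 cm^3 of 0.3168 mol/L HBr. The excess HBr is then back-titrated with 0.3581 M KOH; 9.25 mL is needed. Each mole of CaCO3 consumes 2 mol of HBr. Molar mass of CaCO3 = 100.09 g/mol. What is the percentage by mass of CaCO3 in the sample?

65.7%

Total n(HBr) added = 0.3168 x 0.04689 = 0.01485 mol.
n(KOH) used = 0.3581 x 0.009250 = 0.003312 mol, which equals the excess n(HBr).
So n(HBr) consumed by the sample = 0.01485 - 0.003312 = 0.01154 mol.
n(CaCO3) = 0.01154 / 2 = 0.005771 mol.
mass CaCO3 = 0.005771 x 100.09 = 0.5776 g, so %CaCO3 = 0.5776/0.8791 x 100 = 65.7%.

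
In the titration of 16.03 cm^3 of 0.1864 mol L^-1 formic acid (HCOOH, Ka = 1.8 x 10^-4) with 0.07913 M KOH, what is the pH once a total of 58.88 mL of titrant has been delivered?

n(acid) = 0.1864 x 0.01603 = 0.002988 mol; n(KOH) added = 0.07913 x 0.05888 = 0.004659 mol.
Base is in excess by 0.004659 - 0.002988 = 0.001671 mol in a total volume of 0.07491 L.
[OH^-] = 0.001671/0.07491 = 0.02231 M, so pOH = 1.65 and pH = 14.00 - 1.65 = 12.35.

12.35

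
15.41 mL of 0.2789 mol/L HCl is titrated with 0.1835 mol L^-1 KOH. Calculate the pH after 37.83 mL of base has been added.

12.70

n(acid) = 0.2789 x 0.01541 = 0.004298 mol; n(KOH) added = 0.1835 x 0.03783 = 0.006942 mol.
Base is in excess by 0.006942 - 0.004298 = 0.002644 mol in a total volume of 0.05324 L.
[OH^-] = 0.002644/0.05324 = 0.04966 M, so pOH = 1.30 and pH = 14.00 - 1.30 = 12.70.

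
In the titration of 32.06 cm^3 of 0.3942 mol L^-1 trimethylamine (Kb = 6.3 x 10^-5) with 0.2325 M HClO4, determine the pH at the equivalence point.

n((CH3)3N) = 0.3942 x 0.03206 = 0.01264 mol; V(HClO4) at equivalence = 0.01264/0.2325 = 0.05436 L.
At equivalence the base is fully converted to (CH3)3NH+; total volume = 0.08642 L, so [(CH3)3NH+] = 0.01264/0.08642 = 0.1462 M.
Ka((CH3)3NH+) = Kw/Kb = 1.0e-14 / 6.3 x 10^-5 = 1.59e-10.
[H^+] = sqrt(Ka x [(CH3)3NH+]) = sqrt(1.59e-10 x 0.1462) = 4.82e-6 M.
pH = -log(4.82e-6) = 5.32.

5.32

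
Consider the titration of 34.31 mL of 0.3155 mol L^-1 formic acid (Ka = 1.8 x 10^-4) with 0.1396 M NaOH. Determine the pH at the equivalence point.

8.37

n(HCOOH) = 0.3155 x 0.03431 = 0.01082 mol; V(NaOH) at equivalence = 0.01082/0.1396 = 0.07754 L.
At equivalence all the acid is converted to HCOO-; total volume = 0.03431 + 0.07754 = 0.1119 L, so [HCOO-] = 0.01082/0.1119 = 0.09678 M.
Kb = Kw/Ka = 1.0e-14 / 1.8 x 10^-4 = 5.56e-11.
[OH^-] = sqrt(Kb x [HCOO-]) = sqrt(5.56e-11 x 0.09678) = 2.32e-6 M.
pOH = 5.63, so pH = 14.00 - 5.63 = 8.37.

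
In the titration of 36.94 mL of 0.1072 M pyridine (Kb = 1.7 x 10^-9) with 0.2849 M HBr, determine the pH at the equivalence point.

n(C5H5N) = 0.1072 x 0.03694 = 0.003960 mol; V(HBr) at equivalence = 0.003960/0.2849 = 0.01390 L.
At equivalence the base is fully converted to C5H5NH+; total volume = 0.05084 L, so [C5H5NH+] = 0.003960/0.05084 = 0.07789 M.
Ka(C5H5NH+) = Kw/Kb = 1.0e-14 / 1.7 x 10^-9 = 5.88e-6.
[H^+] = sqrt(Ka x [C5H5NH+]) = sqrt(5.88e-6 x 0.07789) = 0.000677 M.
pH = -log(0.000677) = 3.17.

3.17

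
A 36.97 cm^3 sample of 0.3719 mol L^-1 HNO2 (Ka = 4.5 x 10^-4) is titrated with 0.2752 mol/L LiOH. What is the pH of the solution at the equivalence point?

8.27

n(HNO2) = 0.3719 x 0.03697 = 0.01375 mol; V(LiOH) at equivalence = 0.01375/0.2752 = 0.04996 L.
At equivalence all the acid is converted to NO2-; total volume = 0.03697 + 0.04996 = 0.08693 L, so [NO2-] = 0.01375/0.08693 = 0.1582 M.
Kb = Kw/Ka = 1.0e-14 / 4.5 x 10^-4 = 2.22e-11.
[OH^-] = sqrt(Kb x [NO2-]) = sqrt(2.22e-11 x 0.1582) = 1.87e-6 M.
pOH = 5.73, so pH = 14.00 - 5.73 = 8.27.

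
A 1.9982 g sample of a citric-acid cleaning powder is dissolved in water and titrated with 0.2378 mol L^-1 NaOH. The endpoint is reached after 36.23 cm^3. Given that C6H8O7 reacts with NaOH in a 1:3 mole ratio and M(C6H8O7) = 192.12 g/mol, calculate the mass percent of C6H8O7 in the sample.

n(NaOH) = 0.2378 x 0.03623 = 0.008615 mol.
n(C6H8O7) = 0.008615 / 3 = 0.002872 mol.
mass of C6H8O7 = 0.002872 x 192.12 = 0.5517 g.
% purity = 0.5517 / 1.9982 x 100 = 27.6%.

27.6%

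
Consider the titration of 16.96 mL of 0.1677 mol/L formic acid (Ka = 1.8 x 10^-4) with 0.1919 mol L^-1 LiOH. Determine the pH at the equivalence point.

8.35

n(HCOOH) = 0.1677 x 0.01696 = 0.002844 mol; V(LiOH) at equivalence = 0.002844/0.1919 = 0.01482 L.
At equivalence all the acid is converted to HCOO-; total volume = 0.01696 + 0.01482 = 0.03178 L, so [HCOO-] = 0.002844/0.03178 = 0.08949 M.
Kb = Kw/Ka = 1.0e-14 / 1.8 x 10^-4 = 5.56e-11.
[OH^-] = sqrt(Kb x [HCOO-]) = sqrt(5.56e-11 x 0.08949) = 2.23e-6 M.
pOH = 5.65, so pH = 14.00 - 5.65 = 8.35.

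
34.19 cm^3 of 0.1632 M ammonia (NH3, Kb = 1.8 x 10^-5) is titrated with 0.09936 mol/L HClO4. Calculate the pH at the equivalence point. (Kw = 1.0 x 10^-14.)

5.23

n(NH3) = 0.1632 x 0.03419 = 0.005580 mol; V(HClO4) at equivalence = 0.005580/0.09936 = 0.05616 L.
At equivalence the base is fully converted to NH4+; total volume = 0.09035 L, so [NH4+] = 0.005580/0.09035 = 0.06176 M.
Ka(NH4+) = Kw/Kb = 1.0e-14 / 1.8 x 10^-5 = 5.56e-10.
[H^+] = sqrt(Ka x [NH4+]) = sqrt(5.56e-10 x 0.06176) = 5.86e-6 M.
pH = -log(5.86e-6) = 5.23.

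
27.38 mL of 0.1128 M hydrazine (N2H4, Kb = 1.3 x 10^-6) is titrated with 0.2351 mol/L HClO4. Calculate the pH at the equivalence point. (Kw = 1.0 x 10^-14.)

4.62

n(N2H4) = 0.1128 x 0.02738 = 0.003088 mol; V(HClO4) at equivalence = 0.003088/0.2351 = 0.01314 L.
At equivalence the base is fully converted to N2H5+; total volume = 0.04052 L, so [N2H5+] = 0.003088/0.04052 = 0.07623 M.
Ka(N2H5+) = Kw/Kb = 1.0e-14 / 1.3 x 10^-6 = 7.69e-9.
[H^+] = sqrt(Ka x [N2H5+]) = sqrt(7.69e-9 x 0.07623) = 2.42e-5 M.
pH = -log(2.42e-5) = 4.62.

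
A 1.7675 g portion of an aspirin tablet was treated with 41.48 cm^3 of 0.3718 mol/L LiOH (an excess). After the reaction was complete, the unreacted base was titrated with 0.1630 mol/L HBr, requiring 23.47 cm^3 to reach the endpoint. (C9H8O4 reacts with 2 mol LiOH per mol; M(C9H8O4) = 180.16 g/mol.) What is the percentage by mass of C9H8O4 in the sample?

Total n(LiOH) added = 0.3718 x 0.04148 = 0.01542 mol.
n(HBr) used = 0.1630 x 0.02347 = 0.003826 mol, which equals the excess n(LiOH).
So n(LiOH) consumed by the sample = 0.01542 - 0.003826 = 0.01160 mol.
n(C9H8O4) = 0.01160 / 2 = 0.005798 mol.
mass C9H8O4 = 0.005798 x 180.16 = 1.045 g, so %C9H8O4 = 1.045/1.7675 x 100 = 59.1%.

59.1%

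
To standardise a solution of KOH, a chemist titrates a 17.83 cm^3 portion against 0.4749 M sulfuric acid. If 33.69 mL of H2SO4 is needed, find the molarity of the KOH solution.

n(H2SO4) delivered = 0.4749 x 0.03369 = 0.01600 mol.
The reaction is 2 KOH + 1 H2SO4, so n(KOH) = 0.01600 x 2/1 = 0.03200 mol.
[KOH] = 0.03200 mol / 0.01783 L = 1.79 M.

1.79 M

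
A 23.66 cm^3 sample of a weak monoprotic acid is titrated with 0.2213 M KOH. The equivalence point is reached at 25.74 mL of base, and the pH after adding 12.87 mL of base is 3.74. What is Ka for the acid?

1.8 x 10^-4

12.87 mL is half of the equivalence volume, so this is the half-equivalence point where [HA] = [A^-].
At half-equivalence pH = pKa, so pKa = 3.74.
Ka = 10^(-3.74) = 1.8 x 10^-4.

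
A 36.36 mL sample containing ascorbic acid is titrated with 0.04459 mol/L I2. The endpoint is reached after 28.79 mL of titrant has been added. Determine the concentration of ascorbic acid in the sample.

n(I2) = 0.04459 x 0.02879 = 0.001284 mol.
From the balanced equation, 1 mol I2 reacts with 1 mol ascorbic acid, so n(ascorbic acid) = 0.001284 x 1/1 = 0.001284 mol.
[ascorbic acid] = 0.001284 / 0.03636 L = 0.0353 M.

0.0353 M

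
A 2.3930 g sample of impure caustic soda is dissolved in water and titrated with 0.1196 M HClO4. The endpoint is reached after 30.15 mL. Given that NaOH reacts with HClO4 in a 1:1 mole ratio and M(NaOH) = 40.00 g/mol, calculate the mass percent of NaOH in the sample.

6.03%

n(HClO4) = 0.1196 x 0.03015 = 0.003606 mol.
n(NaOH) = 0.003606 / 1 = 0.003606 mol.
mass of NaOH = 0.003606 x 40.00 = 0.1442 g.
% purity = 0.1442 / 2.3930 x 100 = 6.03%.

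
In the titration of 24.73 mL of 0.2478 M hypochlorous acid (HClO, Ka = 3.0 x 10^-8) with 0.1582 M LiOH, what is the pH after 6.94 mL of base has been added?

6.86

Initial n(HClO) = 0.2478 x 0.02473 = 0.006128 mol.
n(LiOH) added = 0.1582 x 0.006940 = 0.001098 mol, converting that many moles of HClO to ClO-.
Remaining n(HClO) = 0.005030 mol; n(ClO-) = 0.001098 mol.
By Henderson-Hasselbalch, pH = pKa + log([A^-]/[HA]) = 7.52 + log(0.001098/0.005030) = 7.52 + (-0.66) = 6.86.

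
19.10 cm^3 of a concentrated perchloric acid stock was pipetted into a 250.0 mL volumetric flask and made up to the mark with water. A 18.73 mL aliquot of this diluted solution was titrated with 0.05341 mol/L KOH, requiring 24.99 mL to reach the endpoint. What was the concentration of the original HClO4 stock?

0.933 M

n(KOH) = 0.05341 x 0.02499 = 0.001335 mol.
n(HClO4) in the aliquot = 0.001335 mol.
[diluted HClO4] = 0.001335 / 0.01873 = 0.07126 M.
Dilution factor = 250.0/19.10 = 13.09, so [stock] = 0.07126 x 13.09 = 0.933 M.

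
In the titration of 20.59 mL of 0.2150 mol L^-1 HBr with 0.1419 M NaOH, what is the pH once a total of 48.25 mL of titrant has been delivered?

12.55

n(acid) = 0.2150 x 0.02059 = 0.004427 mol; n(NaOH) added = 0.1419 x 0.04825 = 0.006847 mol.
Base is in excess by 0.006847 - 0.004427 = 0.002420 mol in a total volume of 0.06884 L.
[OH^-] = 0.002420/0.06884 = 0.03515 M, so pOH = 1.45 and pH = 14.00 - 1.45 = 12.55.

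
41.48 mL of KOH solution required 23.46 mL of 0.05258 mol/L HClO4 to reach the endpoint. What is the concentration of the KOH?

n(HClO4) delivered = 0.05258 x 0.02346 = 0.001234 mol.
For a 1:1 reaction, n(KOH) = 0.001234 mol.
[KOH] = 0.001234 mol / 0.04148 L = 0.0297 M.

0.0297 M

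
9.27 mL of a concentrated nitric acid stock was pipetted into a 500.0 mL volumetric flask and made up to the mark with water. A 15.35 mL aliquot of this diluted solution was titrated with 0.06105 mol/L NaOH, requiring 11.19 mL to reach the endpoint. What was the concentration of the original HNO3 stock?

2.40 M

n(NaOH) = 0.06105 x 0.01119 = 0.0006831 mol.
n(HNO3) in the aliquot = 0.0006831 mol.
[diluted HNO3] = 0.0006831 / 0.01535 = 0.04450 M.
Dilution factor = 500.0/9.270 = 53.94, so [stock] = 0.04450 x 53.94 = 2.40 M.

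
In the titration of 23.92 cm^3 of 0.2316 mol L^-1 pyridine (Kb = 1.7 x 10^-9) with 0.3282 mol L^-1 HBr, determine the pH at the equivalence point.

3.05

n(C5H5N) = 0.2316 x 0.02392 = 0.005540 mol; V(HBr) at equivalence = 0.005540/0.3282 = 0.01688 L.
At equivalence the base is fully converted to C5H5NH+; total volume = 0.04080 L, so [C5H5NH+] = 0.005540/0.04080 = 0.1358 M.
Ka(C5H5NH+) = Kw/Kb = 1.0e-14 / 1.7 x 10^-9 = 5.88e-6.
[H^+] = sqrt(Ka x [C5H5NH+]) = sqrt(5.88e-6 x 0.1358) = 0.000894 M.
pH = -log(0.000894) = 3.05.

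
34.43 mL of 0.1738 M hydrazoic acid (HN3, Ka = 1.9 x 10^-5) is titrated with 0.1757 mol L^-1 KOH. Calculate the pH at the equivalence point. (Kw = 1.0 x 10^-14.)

8.83

n(HN3) = 0.1738 x 0.03443 = 0.005984 mol; V(KOH) at equivalence = 0.005984/0.1757 = 0.03406 L.
At equivalence all the acid is converted to N3-; total volume = 0.03443 + 0.03406 = 0.06849 L, so [N3-] = 0.005984/0.06849 = 0.08737 M.
Kb = Kw/Ka = 1.0e-14 / 1.9 x 10^-5 = 5.26e-10.
[OH^-] = sqrt(Kb x [N3-]) = sqrt(5.26e-10 x 0.08737) = 6.78e-6 M.
pOH = 5.17, so pH = 14.00 - 5.17 = 8.83.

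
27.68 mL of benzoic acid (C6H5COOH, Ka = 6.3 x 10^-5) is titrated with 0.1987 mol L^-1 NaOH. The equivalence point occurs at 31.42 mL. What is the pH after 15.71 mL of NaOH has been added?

15.71 mL is exactly half the equivalence volume (31.42/2), i.e. the half-equivalence point.
There, n(HA) = n(A^-), so pH = pKa = -log(6.3 x 10^-5) = 4.20.

4.20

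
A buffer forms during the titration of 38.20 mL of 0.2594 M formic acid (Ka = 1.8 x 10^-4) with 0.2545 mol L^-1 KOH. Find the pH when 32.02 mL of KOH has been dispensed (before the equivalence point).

Initial n(HCOOH) = 0.2594 x 0.03820 = 0.009909 mol.
n(KOH) added = 0.2545 x 0.03202 = 0.008149 mol, converting that many moles of HCOOH to HCOO-.
Remaining n(HCOOH) = 0.001760 mol; n(HCOO-) = 0.008149 mol.
By Henderson-Hasselbalch, pH = pKa + log([A^-]/[HA]) = 3.74 + log(0.008149/0.001760) = 3.74 + (+0.67) = 4.41.

4.41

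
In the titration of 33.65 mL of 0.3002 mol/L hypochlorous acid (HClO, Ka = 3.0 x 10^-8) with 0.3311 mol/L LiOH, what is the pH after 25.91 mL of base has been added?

8.27

Initial n(HClO) = 0.3002 x 0.03365 = 0.01010 mol.
n(LiOH) added = 0.3311 x 0.02591 = 0.008579 mol, converting that many moles of HClO to ClO-.
Remaining n(HClO) = 0.001523 mol; n(ClO-) = 0.008579 mol.
By Henderson-Hasselbalch, pH = pKa + log([A^-]/[HA]) = 7.52 + log(0.008579/0.001523) = 7.52 + (+0.75) = 8.27.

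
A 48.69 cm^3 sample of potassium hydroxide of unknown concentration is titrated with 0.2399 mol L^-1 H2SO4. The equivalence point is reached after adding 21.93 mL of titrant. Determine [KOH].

0.216 M

n(H2SO4) delivered = 0.2399 x 0.02193 = 0.005261 mol.
The reaction is 2 KOH + 1 H2SO4, so n(KOH) = 0.005261 x 2/1 = 0.01052 mol.
[KOH] = 0.01052 mol / 0.04869 L = 0.216 M.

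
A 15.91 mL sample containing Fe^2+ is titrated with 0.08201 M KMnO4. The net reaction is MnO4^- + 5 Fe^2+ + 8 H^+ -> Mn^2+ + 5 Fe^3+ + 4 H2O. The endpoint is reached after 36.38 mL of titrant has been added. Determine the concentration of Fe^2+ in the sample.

n(KMnO4) = 0.08201 x 0.03638 = 0.002984 mol.
From the balanced equation, 1 mol KMnO4 reacts with 5 mol Fe^2+, so n(Fe^2+) = 0.002984 x 5/1 = 0.01492 mol.
[Fe^2+] = 0.01492 / 0.01591 L = 0.938 M.

0.938 M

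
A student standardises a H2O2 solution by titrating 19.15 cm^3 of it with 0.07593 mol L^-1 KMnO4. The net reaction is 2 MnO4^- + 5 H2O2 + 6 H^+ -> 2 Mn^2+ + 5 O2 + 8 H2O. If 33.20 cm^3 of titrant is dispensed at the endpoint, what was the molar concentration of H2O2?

n(KMnO4) = 0.07593 x 0.03320 = 0.002521 mol.
From the balanced equation, 2 mol KMnO4 reacts with 5 mol H2O2, so n(H2O2) = 0.002521 x 5/2 = 0.006302 mol.
[H2O2] = 0.006302 / 0.01915 L = 0.329 M.

0.329 M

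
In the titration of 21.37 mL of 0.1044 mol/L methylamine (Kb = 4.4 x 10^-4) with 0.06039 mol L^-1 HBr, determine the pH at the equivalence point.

n(CH3NH2) = 0.1044 x 0.02137 = 0.002231 mol; V(HBr) at equivalence = 0.002231/0.06039 = 0.03694 L.
At equivalence the base is fully converted to CH3NH3+; total volume = 0.05831 L, so [CH3NH3+] = 0.002231/0.05831 = 0.03826 M.
Ka(CH3NH3+) = Kw/Kb = 1.0e-14 / 4.4 x 10^-4 = 2.27e-11.
[H^+] = sqrt(Ka x [CH3NH3+]) = sqrt(2.27e-11 x 0.03826) = 9.32e-7 M.
pH = -log(9.32e-7) = 6.03.

6.03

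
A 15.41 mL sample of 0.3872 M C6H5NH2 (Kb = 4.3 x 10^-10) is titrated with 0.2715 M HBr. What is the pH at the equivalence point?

2.72

n(C6H5NH2) = 0.3872 x 0.01541 = 0.005967 mol; V(HBr) at equivalence = 0.005967/0.2715 = 0.02198 L.
At equivalence the base is fully converted to C6H5NH3+; total volume = 0.03739 L, so [C6H5NH3+] = 0.005967/0.03739 = 0.1596 M.
Ka(C6H5NH3+) = Kw/Kb = 1.0e-14 / 4.3 x 10^-10 = 2.33e-5.
[H^+] = sqrt(Ka x [C6H5NH3+]) = sqrt(2.33e-5 x 0.1596) = 0.00193 M.
pH = -log(0.00193) = 2.72.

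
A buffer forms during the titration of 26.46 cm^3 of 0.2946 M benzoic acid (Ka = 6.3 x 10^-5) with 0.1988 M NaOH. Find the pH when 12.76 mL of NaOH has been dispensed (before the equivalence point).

Initial n(C6H5COOH) = 0.2946 x 0.02646 = 0.007795 mol.
n(NaOH) added = 0.1988 x 0.01276 = 0.002537 mol, converting that many moles of C6H5COOH to C6H5COO-.
Remaining n(C6H5COOH) = 0.005258 mol; n(C6H5COO-) = 0.002537 mol.
By Henderson-Hasselbalch, pH = pKa + log([A^-]/[HA]) = 4.20 + log(0.002537/0.005258) = 4.20 + (-0.32) = 3.88.

3.88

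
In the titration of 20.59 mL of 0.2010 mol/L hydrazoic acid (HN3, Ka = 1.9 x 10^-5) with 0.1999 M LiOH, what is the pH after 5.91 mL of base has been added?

4.32

Initial n(HN3) = 0.2010 x 0.02059 = 0.004139 mol.
n(LiOH) added = 0.1999 x 0.005910 = 0.001181 mol, converting that many moles of HN3 to N3-.
Remaining n(HN3) = 0.002957 mol; n(N3-) = 0.001181 mol.
By Henderson-Hasselbalch, pH = pKa + log([A^-]/[HA]) = 4.72 + log(0.001181/0.002957) = 4.72 + (-0.40) = 4.32.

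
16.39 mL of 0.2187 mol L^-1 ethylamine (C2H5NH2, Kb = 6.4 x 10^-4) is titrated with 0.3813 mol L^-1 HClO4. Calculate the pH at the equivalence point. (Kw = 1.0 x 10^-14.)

n(C2H5NH2) = 0.2187 x 0.01639 = 0.003584 mol; V(HClO4) at equivalence = 0.003584/0.3813 = 0.009401 L.
At equivalence the base is fully converted to C2H5NH3+; total volume = 0.02579 L, so [C2H5NH3+] = 0.003584/0.02579 = 0.1390 M.
Ka(C2H5NH3+) = Kw/Kb = 1.0e-14 / 6.4 x 10^-4 = 1.56e-11.
[H^+] = sqrt(Ka x [C2H5NH3+]) = sqrt(1.56e-11 x 0.1390) = 1.47e-6 M.
pH = -log(1.47e-6) = 5.83.

5.83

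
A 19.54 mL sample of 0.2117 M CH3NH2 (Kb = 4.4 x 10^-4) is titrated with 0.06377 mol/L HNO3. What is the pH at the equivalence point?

5.98

n(CH3NH2) = 0.2117 x 0.01954 = 0.004137 mol; V(HNO3) at equivalence = 0.004137/0.06377 = 0.06487 L.
At equivalence the base is fully converted to CH3NH3+; total volume = 0.08441 L, so [CH3NH3+] = 0.004137/0.08441 = 0.04901 M.
Ka(CH3NH3+) = Kw/Kb = 1.0e-14 / 4.4 x 10^-4 = 2.27e-11.
[H^+] = sqrt(Ka x [CH3NH3+]) = sqrt(2.27e-11 x 0.04901) = 1.06e-6 M.
pH = -log(1.06e-6) = 5.98.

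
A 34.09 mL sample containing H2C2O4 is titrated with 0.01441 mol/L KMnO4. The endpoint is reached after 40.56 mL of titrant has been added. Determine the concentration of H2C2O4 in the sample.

0.0429 M

n(KMnO4) = 0.01441 x 0.04056 = 0.0005845 mol.
From the balanced equation, 2 mol KMnO4 reacts with 5 mol H2C2O4, so n(H2C2O4) = 0.0005845 x 5/2 = 0.001461 mol.
[H2C2O4] = 0.001461 / 0.03409 L = 0.0429 M.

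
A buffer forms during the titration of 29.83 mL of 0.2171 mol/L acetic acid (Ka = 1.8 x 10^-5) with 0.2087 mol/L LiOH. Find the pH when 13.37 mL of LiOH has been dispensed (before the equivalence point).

Initial n(CH3COOH) = 0.2171 x 0.02983 = 0.006476 mol.
n(LiOH) added = 0.2087 x 0.01337 = 0.002790 mol, converting that many moles of CH3COOH to CH3COO-.
Remaining n(CH3COOH) = 0.003686 mol; n(CH3COO-) = 0.002790 mol.
By Henderson-Hasselbalch, pH = pKa + log([A^-]/[HA]) = 4.74 + log(0.002790/0.003686) = 4.74 + (-0.12) = 4.62.

4.62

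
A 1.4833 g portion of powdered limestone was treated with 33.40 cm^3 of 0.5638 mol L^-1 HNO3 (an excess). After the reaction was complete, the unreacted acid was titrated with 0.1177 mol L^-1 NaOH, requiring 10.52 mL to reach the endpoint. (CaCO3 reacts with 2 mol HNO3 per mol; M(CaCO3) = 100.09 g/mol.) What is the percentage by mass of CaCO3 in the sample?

59.4%

Total n(HNO3) added = 0.5638 x 0.03340 = 0.01883 mol.
n(NaOH) used = 0.1177 x 0.01052 = 0.001238 mol, which equals the excess n(HNO3).
So n(HNO3) consumed by the sample = 0.01883 - 0.001238 = 0.01759 mol.
n(CaCO3) = 0.01759 / 2 = 0.008796 mol.
mass CaCO3 = 0.008796 x 100.09 = 0.8804 g, so %CaCO3 = 0.8804/1.4833 x 100 = 59.4%.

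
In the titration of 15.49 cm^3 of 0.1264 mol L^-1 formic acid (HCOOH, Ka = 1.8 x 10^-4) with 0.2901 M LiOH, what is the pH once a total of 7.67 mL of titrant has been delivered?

12.06

n(acid) = 0.1264 x 0.01549 = 0.001958 mol; n(LiOH) added = 0.2901 x 0.007670 = 0.002225 mol.
Base is in excess by 0.002225 - 0.001958 = 0.0002671 mol in a total volume of 0.02316 L.
[OH^-] = 0.0002671/0.02316 = 0.01153 M, so pOH = 1.94 and pH = 14.00 - 1.94 = 12.06.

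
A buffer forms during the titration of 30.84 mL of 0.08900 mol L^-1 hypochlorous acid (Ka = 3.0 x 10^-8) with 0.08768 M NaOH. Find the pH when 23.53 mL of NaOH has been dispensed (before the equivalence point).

8.00

Initial n(HClO) = 0.08900 x 0.03084 = 0.002745 mol.
n(NaOH) added = 0.08768 x 0.02353 = 0.002063 mol, converting that many moles of HClO to ClO-.
Remaining n(HClO) = 0.0006816 mol; n(ClO-) = 0.002063 mol.
By Henderson-Hasselbalch, pH = pKa + log([A^-]/[HA]) = 7.52 + log(0.002063/0.0006816) = 7.52 + (+0.48) = 8.00.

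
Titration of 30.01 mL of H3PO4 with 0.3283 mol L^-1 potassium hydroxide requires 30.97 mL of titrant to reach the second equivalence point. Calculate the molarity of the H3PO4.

n(KOH) = 0.3283 x 0.03097 = 0.01017 mol.
At the second equivalence point, 2 mol OH^- react per mol H3PO4, so n(H3PO4) = 0.01017 / 2 = 0.005084 mol.
[H3PO4] = 0.005084 / 0.03001 L = 0.169 M.

0.169 M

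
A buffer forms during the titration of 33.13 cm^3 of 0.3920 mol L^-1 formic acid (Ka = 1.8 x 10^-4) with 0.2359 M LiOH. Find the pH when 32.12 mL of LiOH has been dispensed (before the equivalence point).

Initial n(HCOOH) = 0.3920 x 0.03313 = 0.01299 mol.
n(LiOH) added = 0.2359 x 0.03212 = 0.007577 mol, converting that many moles of HCOOH to HCOO-.
Remaining n(HCOOH) = 0.005410 mol; n(HCOO-) = 0.007577 mol.
By Henderson-Hasselbalch, pH = pKa + log([A^-]/[HA]) = 3.74 + log(0.007577/0.005410) = 3.74 + (+0.15) = 3.89.

3.89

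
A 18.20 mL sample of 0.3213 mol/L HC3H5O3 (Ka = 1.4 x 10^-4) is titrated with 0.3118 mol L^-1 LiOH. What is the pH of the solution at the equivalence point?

n(HC3H5O3) = 0.3213 x 0.01820 = 0.005848 mol; V(LiOH) at equivalence = 0.005848/0.3118 = 0.01875 L.
At equivalence all the acid is converted to C3H5O3-; total volume = 0.01820 + 0.01875 = 0.03695 L, so [C3H5O3-] = 0.005848/0.03695 = 0.1582 M.
Kb = Kw/Ka = 1.0e-14 / 1.4 x 10^-4 = 7.14e-11.
[OH^-] = sqrt(Kb x [C3H5O3-]) = sqrt(7.14e-11 x 0.1582) = 3.36e-6 M.
pOH = 5.47, so pH = 14.00 - 5.47 = 8.53.

8.53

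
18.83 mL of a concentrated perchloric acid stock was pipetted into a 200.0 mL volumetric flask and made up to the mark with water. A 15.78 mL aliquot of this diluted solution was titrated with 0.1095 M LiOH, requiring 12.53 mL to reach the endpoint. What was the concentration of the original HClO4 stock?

n(LiOH) = 0.1095 x 0.01253 = 0.001372 mol.
n(HClO4) in the aliquot = 0.001372 mol.
[diluted HClO4] = 0.001372 / 0.01578 = 0.08695 M.
Dilution factor = 200.0/18.83 = 10.62, so [stock] = 0.08695 x 10.62 = 0.924 M.

0.924 M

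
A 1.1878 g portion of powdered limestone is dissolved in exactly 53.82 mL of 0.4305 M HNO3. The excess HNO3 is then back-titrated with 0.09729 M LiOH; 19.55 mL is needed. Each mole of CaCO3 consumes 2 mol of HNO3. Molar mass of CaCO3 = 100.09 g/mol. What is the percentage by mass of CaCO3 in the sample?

89.6%

Total n(HNO3) added = 0.4305 x 0.05382 = 0.02317 mol.
n(LiOH) used = 0.09729 x 0.01955 = 0.001902 mol, which equals the excess n(HNO3).
So n(HNO3) consumed by the sample = 0.02317 - 0.001902 = 0.02127 mol.
n(CaCO3) = 0.02127 / 2 = 0.01063 mol.
mass CaCO3 = 0.01063 x 100.09 = 1.064 g, so %CaCO3 = 1.064/1.1878 x 100 = 89.6%.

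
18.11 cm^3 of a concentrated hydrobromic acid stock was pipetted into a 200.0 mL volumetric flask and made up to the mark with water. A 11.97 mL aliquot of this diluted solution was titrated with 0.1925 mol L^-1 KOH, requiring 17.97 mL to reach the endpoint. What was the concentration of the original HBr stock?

3.19 M

n(KOH) = 0.1925 x 0.01797 = 0.003459 mol.
n(HBr) in the aliquot = 0.003459 mol.
[diluted HBr] = 0.003459 / 0.01197 = 0.2890 M.
Dilution factor = 200.0/18.11 = 11.04, so [stock] = 0.2890 x 11.04 = 3.19 M.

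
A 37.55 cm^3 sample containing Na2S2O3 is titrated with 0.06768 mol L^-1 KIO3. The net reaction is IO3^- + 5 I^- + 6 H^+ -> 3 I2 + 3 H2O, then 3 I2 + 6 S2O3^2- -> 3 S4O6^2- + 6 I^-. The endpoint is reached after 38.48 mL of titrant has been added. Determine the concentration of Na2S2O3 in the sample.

0.416 M

n(KIO3) = 0.06768 x 0.03848 = 0.002604 mol.
From the balanced equation, 1 mol KIO3 reacts with 6 mol Na2S2O3, so n(Na2S2O3) = 0.002604 x 6/1 = 0.01563 mol.
[Na2S2O3] = 0.01563 / 0.03755 L = 0.416 M.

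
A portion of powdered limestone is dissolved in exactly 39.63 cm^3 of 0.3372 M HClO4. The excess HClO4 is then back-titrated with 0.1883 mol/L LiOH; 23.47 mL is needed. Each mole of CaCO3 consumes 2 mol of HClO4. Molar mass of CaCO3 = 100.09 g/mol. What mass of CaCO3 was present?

0.448 g

Total n(HClO4) added = 0.3372 x 0.03963 = 0.01336 mol.
n(LiOH) used = 0.1883 x 0.02347 = 0.004419 mol, which equals the excess n(HClO4).
So n(HClO4) consumed by the sample = 0.01336 - 0.004419 = 0.008944 mol.
n(CaCO3) = 0.008944 / 2 = 0.004472 mol.
mass = 0.004472 mol x 100.09 g/mol = 0.448 g.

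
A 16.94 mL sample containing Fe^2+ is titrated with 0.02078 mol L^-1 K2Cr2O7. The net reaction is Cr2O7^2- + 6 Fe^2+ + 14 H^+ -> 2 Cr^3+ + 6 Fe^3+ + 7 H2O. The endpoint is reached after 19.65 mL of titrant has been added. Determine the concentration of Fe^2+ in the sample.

0.145 M

n(K2Cr2O7) = 0.02078 x 0.01965 = 0.0004083 mol.
From the balanced equation, 1 mol K2Cr2O7 reacts with 6 mol Fe^2+, so n(Fe^2+) = 0.0004083 x 6/1 = 0.002450 mol.
[Fe^2+] = 0.002450 / 0.01694 L = 0.145 M.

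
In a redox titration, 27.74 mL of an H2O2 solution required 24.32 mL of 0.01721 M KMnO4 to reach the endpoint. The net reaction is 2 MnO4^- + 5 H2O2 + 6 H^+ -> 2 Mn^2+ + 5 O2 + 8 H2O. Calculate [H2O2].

n(KMnO4) = 0.01721 x 0.02432 = 0.0004185 mol.
From the balanced equation, 2 mol KMnO4 reacts with 5 mol H2O2, so n(H2O2) = 0.0004185 x 5/2 = 0.001046 mol.
[H2O2] = 0.001046 / 0.02774 L = 0.0377 M.

0.0377 M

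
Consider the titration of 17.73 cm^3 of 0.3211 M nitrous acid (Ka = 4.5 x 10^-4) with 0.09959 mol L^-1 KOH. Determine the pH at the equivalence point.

n(HNO2) = 0.3211 x 0.01773 = 0.005693 mol; V(KOH) at equivalence = 0.005693/0.09959 = 0.05717 L.
At equivalence all the acid is converted to NO2-; total volume = 0.01773 + 0.05717 = 0.07490 L, so [NO2-] = 0.005693/0.07490 = 0.07601 M.
Kb = Kw/Ka = 1.0e-14 / 4.5 x 10^-4 = 2.22e-11.
[OH^-] = sqrt(Kb x [NO2-]) = sqrt(2.22e-11 x 0.07601) = 1.30e-6 M.
pOH = 5.89, so pH = 14.00 - 5.89 = 8.11.

8.11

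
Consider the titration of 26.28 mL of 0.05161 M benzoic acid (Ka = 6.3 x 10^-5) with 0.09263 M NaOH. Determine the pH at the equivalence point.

n(C6H5COOH) = 0.05161 x 0.02628 = 0.001356 mol; V(NaOH) at equivalence = 0.001356/0.09263 = 0.01464 L.
At equivalence all the acid is converted to C6H5COO-; total volume = 0.02628 + 0.01464 = 0.04092 L, so [C6H5COO-] = 0.001356/0.04092 = 0.03314 M.
Kb = Kw/Ka = 1.0e-14 / 6.3 x 10^-5 = 1.59e-10.
[OH^-] = sqrt(Kb x [C6H5COO-]) = sqrt(1.59e-10 x 0.03314) = 2.29e-6 M.
pOH = 5.64, so pH = 14.00 - 5.64 = 8.36.

8.36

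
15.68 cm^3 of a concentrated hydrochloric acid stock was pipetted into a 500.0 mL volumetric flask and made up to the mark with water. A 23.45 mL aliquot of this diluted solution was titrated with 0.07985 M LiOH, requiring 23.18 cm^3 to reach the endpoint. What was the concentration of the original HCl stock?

2.52 M

n(LiOH) = 0.07985 x 0.02318 = 0.001851 mol.
n(HCl) in the aliquot = 0.001851 mol.
[diluted HCl] = 0.001851 / 0.02345 = 0.07893 M.
Dilution factor = 500.0/15.68 = 31.89, so [stock] = 0.07893 x 31.89 = 2.52 M.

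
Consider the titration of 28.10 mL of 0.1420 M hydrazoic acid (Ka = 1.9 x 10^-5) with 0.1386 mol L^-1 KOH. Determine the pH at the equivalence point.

n(HN3) = 0.1420 x 0.02810 = 0.003990 mol; V(KOH) at equivalence = 0.003990/0.1386 = 0.02879 L.
At equivalence all the acid is converted to N3-; total volume = 0.02810 + 0.02879 = 0.05689 L, so [N3-] = 0.003990/0.05689 = 0.07014 M.
Kb = Kw/Ka = 1.0e-14 / 1.9 x 10^-5 = 5.26e-10.
[OH^-] = sqrt(Kb x [N3-]) = sqrt(5.26e-10 x 0.07014) = 6.08e-6 M.
pOH = 5.22, so pH = 14.00 - 5.22 = 8.78.

8.78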